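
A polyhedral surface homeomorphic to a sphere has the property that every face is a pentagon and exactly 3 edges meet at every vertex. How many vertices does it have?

Each face has 5 edges and each edge borders two faces, so 2E = 5F.
Each vertex has degree 3, so 3V = 2E and hence V = 5F/3.
Euler: V − E + F = 2 ⇒ (5F/3) − (5F/2) + F = 2.
Multiply by 6: (10 − 15 + 6)F = 12, i.e. 1F = 12.
So F = 12, E = 5·12/2 = 30, V = 5·12/3 = 20.

20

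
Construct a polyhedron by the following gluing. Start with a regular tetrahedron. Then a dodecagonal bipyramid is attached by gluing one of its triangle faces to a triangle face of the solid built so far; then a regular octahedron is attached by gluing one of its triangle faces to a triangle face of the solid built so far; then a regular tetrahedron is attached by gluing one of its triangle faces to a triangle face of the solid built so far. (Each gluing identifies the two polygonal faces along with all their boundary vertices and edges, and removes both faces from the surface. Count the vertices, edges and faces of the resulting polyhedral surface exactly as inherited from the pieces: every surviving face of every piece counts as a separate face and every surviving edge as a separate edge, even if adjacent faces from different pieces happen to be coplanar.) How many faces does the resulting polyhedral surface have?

34

A regular tetrahedron: V=4, E=6, F=4.
Attach a dodecagonal bipyramid (V=14, E=36, F=24) along a 3-gon: merge 3 vertices and 3 edges, delete both glued faces → V=15, E=39, F=26.
Attach a regular octahedron (V=6, E=12, F=8) along a 3-gon: merge 3 vertices and 3 edges, delete both glued faces → V=18, E=48, F=32.
Attach a regular tetrahedron (V=4, E=6, F=4) along a 3-gon: merge 3 vertices and 3 edges, delete both glued faces → V=19, E=51, F=34.
Check: V − E + F = 19 − 51 + 34 = 2.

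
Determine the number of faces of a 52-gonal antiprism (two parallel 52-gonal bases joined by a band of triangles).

An antiprism on an n-gon has two n-gon caps and 2n triangles: V = 2·52 = 104, E = 4·52 = 208, F = 2·52 + 2 = 106.

106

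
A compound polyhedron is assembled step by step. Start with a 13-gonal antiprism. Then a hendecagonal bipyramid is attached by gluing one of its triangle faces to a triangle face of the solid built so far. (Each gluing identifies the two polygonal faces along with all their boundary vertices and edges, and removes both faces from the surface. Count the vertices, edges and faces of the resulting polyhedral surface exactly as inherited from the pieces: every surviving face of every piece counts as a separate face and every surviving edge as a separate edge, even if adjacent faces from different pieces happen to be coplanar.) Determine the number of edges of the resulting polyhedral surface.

82

A 13-gonal antiprism: V=26, E=52, F=28.
Attach a hendecagonal bipyramid (V=13, E=33, F=22) along a 3-gon: merge 3 vertices and 3 edges, delete both glued faces → V=36, E=82, F=48.
Check: V − E + F = 36 − 82 + 48 = 2.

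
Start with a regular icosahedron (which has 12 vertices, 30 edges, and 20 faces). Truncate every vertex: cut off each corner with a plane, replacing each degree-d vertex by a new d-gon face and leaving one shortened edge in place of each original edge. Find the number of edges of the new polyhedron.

Truncation replaces each original edge-end by a new vertex, so V′ = 2E = 60.
Each original edge survives, and each old vertex of degree d contributes d new edges; summing degrees gives Σd = 2E, so E′ = E + 2E = 3E = 90.
Each original face survives and each original vertex becomes one new face: F′ = F + V = 32.

90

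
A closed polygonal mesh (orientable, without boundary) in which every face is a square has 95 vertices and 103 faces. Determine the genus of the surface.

5

Every face is a square, so 2E = 4·103 = 412, giving E = 206.
χ = V − E + F = 95 − 206 + 103 = -8.
For a closed orientable surface χ = 2 − 2g, so g = (2 − (-8))/2 = 5.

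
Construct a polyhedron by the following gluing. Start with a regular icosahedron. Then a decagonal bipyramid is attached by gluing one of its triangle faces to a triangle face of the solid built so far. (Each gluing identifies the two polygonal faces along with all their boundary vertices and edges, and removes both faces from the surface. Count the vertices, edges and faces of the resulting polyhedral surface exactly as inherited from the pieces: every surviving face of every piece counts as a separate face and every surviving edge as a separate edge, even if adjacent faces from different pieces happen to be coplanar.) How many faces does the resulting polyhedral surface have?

38

A regular icosahedron: V=12, E=30, F=20.
Attach a decagonal bipyramid (V=12, E=30, F=20) along a 3-gon: merge 3 vertices and 3 edges, delete both glued faces → V=21, E=57, F=38.
Check: V − E + F = 21 − 57 + 38 = 2.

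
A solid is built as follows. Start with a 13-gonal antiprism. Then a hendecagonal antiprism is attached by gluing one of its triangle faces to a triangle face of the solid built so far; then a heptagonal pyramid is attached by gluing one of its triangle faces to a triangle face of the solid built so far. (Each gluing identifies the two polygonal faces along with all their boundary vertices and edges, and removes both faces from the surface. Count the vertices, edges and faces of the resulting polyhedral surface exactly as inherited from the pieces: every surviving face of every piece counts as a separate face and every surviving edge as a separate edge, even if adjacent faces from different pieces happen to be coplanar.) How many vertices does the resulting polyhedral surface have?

A 13-gonal antiprism: V=26, E=52, F=28.
Attach a hendecagonal antiprism (V=22, E=44, F=24) along a 3-gon: merge 3 vertices and 3 edges, delete both glued faces → V=45, E=93, F=50.
Attach a heptagonal pyramid (V=8, E=14, F=8) along a 3-gon: merge 3 vertices and 3 edges, delete both glued faces → V=50, E=104, F=56.
Check: V − E + F = 50 − 104 + 56 = 2.

50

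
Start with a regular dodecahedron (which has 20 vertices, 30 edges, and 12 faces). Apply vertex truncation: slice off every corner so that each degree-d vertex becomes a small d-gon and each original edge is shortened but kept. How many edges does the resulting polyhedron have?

90

Truncation replaces each original edge-end by a new vertex, so V′ = 2E = 60.
Each original edge survives, and each old vertex of degree d contributes d new edges; summing degrees gives Σd = 2E, so E′ = E + 2E = 3E = 90.
Each original face survives and each original vertex becomes one new face: F′ = F + V = 32.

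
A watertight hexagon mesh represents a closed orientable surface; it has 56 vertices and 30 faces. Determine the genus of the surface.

3

Every face is a hexagon, so 2E = 6·30 = 180, giving E = 90.
χ = V − E + F = 56 − 90 + 30 = -4.
For a closed orientable surface χ = 2 − 2g, so g = (2 − (-4))/2 = 3.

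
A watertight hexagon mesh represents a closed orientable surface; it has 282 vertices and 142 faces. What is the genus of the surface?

2

Every face is a hexagon, so 2E = 6·142 = 852, giving E = 426.
χ = V − E + F = 282 − 426 + 142 = -2.
For a closed orientable surface χ = 2 − 2g, so g = (2 − (-2))/2 = 2.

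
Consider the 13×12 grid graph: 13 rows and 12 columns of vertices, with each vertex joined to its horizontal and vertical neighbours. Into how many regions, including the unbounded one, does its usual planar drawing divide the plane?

133

The grid has V = 13·12 = 156 vertices and E = 13·11 + 12·12 = 287 edges.
F = 2 − V + E = 2 − 156 + 287 = 133.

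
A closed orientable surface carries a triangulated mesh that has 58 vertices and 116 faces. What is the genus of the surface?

Every face is a triangle, so 2E = 3·116 = 348, giving E = 174.
χ = V − E + F = 58 − 174 + 116 = 0.
For a closed orientable surface χ = 2 − 2g, so g = (2 − (0))/2 = 1.

1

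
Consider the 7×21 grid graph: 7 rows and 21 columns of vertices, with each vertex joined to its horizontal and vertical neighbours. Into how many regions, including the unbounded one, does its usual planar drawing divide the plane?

The grid has V = 7·21 = 147 vertices and E = 7·20 + 21·6 = 266 edges.
F = 2 − V + E = 2 − 147 + 266 = 121.

121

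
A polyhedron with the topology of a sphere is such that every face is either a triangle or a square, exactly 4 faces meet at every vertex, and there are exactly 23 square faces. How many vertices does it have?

Let x be the number of triangles; then F = 23 + x.
Edge–face incidences: 2E = 4·23 + 3·x = 92 + 3x.
Every vertex has degree 4, so 4V = 2E.
Euler: V − E + F = 2 ⇒ (2E)/4 − E + (23 + x) = 2.
Multiply by 8: 2·(2E) − 4·(2E) + 8·(23 + x) = 16, i.e. 184 + 8x − 2·(92 + 3x) = 16.
Collecting terms: 2x = 16, so x = 8.
Then 2E = 92 + 3·8 = 116, so E = 58, V = 2E/4 = 29, F = 23 + 8 = 31.

29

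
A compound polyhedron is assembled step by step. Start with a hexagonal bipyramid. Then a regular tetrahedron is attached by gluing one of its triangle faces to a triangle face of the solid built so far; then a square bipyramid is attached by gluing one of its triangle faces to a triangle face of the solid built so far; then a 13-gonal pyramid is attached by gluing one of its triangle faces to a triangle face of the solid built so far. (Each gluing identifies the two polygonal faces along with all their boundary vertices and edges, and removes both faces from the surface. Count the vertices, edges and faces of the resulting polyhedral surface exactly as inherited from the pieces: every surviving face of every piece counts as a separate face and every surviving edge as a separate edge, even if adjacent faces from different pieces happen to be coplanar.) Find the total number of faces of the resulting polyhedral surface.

32

A hexagonal bipyramid: V=8, E=18, F=12.
Attach a regular tetrahedron (V=4, E=6, F=4) along a 3-gon: merge 3 vertices and 3 edges, delete both glued faces → V=9, E=21, F=14.
Attach a square bipyramid (V=6, E=12, F=8) along a 3-gon: merge 3 vertices and 3 edges, delete both glued faces → V=12, E=30, F=20.
Attach a 13-gonal pyramid (V=14, E=26, F=14) along a 3-gon: merge 3 vertices and 3 edges, delete both glued faces → V=23, E=53, F=32.
Check: V − E + F = 23 − 53 + 32 = 2.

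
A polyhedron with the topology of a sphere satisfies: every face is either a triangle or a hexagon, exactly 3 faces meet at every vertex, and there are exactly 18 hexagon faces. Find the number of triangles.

Let x be the number of triangles; then F = 18 + x.
Edge–face incidences: 2E = 6·18 + 3·x = 108 + 3x.
Every vertex has degree 3, so 3V = 2E.
Euler: V − E + F = 2 ⇒ (2E)/3 − E + (18 + x) = 2.
Multiply by 6: 2·(2E) − 3·(2E) + 6·(18 + x) = 12, i.e. 108 + 6x − (108 + 3x) = 12.
Collecting terms: 3x = 12, so x = 4.
Then 2E = 108 + 3·4 = 120, so E = 60, V = 2E/3 = 40, F = 18 + 4 = 22.

4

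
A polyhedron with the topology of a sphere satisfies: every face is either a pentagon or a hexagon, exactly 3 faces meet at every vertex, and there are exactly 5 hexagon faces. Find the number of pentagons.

Let x be the number of pentagons; then F = 5 + x.
Edge–face incidences: 2E = 6·5 + 5·x = 30 + 5x.
Every vertex has degree 3, so 3V = 2E.
Euler: V − E + F = 2 ⇒ (2E)/3 − E + (5 + x) = 2.
Multiply by 6: 2·(2E) − 3·(2E) + 6·(5 + x) = 12, i.e. 30 + 6x − (30 + 5x) = 12.
Collecting terms: x = 12.
Then 2E = 30 + 5·12 = 90, so E = 45, V = 2E/3 = 30, F = 5 + 12 = 17.

12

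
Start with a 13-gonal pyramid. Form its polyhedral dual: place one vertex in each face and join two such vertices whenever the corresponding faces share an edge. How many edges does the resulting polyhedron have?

26

The base solid has V = 14, E = 26, F = 14.
The dual swaps V and F and preserves E: V′ = F = 14, E′ = E = 26, F′ = V = 14.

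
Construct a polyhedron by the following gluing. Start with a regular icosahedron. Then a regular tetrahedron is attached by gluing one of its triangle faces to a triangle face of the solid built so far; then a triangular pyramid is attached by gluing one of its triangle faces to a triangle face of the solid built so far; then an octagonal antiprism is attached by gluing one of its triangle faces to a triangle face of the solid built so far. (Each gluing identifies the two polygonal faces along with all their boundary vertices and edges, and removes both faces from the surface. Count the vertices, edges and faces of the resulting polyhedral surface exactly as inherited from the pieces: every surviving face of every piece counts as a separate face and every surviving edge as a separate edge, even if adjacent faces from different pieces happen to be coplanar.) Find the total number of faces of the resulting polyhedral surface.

A regular icosahedron: V=12, E=30, F=20.
Attach a regular tetrahedron (V=4, E=6, F=4) along a 3-gon: merge 3 vertices and 3 edges, delete both glued faces → V=13, E=33, F=22.
Attach a triangular pyramid (V=4, E=6, F=4) along a 3-gon: merge 3 vertices and 3 edges, delete both glued faces → V=14, E=36, F=24.
Attach an octagonal antiprism (V=16, E=32, F=18) along a 3-gon: merge 3 vertices and 3 edges, delete both glued faces → V=27, E=65, F=40.
Check: V − E + F = 27 − 65 + 40 = 2.

40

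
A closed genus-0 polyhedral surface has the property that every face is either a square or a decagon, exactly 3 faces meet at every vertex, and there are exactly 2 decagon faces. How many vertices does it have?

20

Let x be the number of squares; then F = 2 + x.
Edge–face incidences: 2E = 10·2 + 4·x = 20 + 4x.
Every vertex has degree 3, so 3V = 2E.
Euler: V − E + F = 2 ⇒ (2E)/3 − E + (2 + x) = 2.
Multiply by 6: 2·(2E) − 3·(2E) + 6·(2 + x) = 12, i.e. 12 + 6x − (20 + 4x) = 12.
Collecting terms: 2x − 8 = 12, so 2x = 20, so x = 10.
Then 2E = 20 + 4·10 = 60, so E = 30, V = 2E/3 = 20, F = 2 + 10 = 12.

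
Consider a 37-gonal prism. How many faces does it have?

A prism on an n-gon has two n-gon bases and n rectangular sides: V = 2·37 = 74, E = 3·37 = 111, F = 37 + 2 = 39.

39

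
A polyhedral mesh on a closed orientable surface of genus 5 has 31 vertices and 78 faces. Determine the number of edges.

117

For a closed orientable surface of genus 5, χ = 2 − 2·5 = -8.
E = V + F − (-8) = 31 + 78 − (-8) = 117.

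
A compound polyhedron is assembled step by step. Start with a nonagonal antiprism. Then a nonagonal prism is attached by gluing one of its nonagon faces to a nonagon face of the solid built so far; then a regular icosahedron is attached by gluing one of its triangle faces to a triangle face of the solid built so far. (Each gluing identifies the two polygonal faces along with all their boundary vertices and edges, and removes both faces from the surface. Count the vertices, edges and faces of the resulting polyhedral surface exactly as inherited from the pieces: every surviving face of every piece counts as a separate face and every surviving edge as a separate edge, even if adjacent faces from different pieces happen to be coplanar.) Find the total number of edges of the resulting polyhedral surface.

A nonagonal antiprism: V=18, E=36, F=20.
Attach a nonagonal prism (V=18, E=27, F=11) along a 9-gon: merge 9 vertices and 9 edges, delete both glued faces → V=27, E=54, F=29.
Attach a regular icosahedron (V=12, E=30, F=20) along a 3-gon: merge 3 vertices and 3 edges, delete both glued faces → V=36, E=81, F=47.
Check: V − E + F = 36 − 81 + 47 = 2.

81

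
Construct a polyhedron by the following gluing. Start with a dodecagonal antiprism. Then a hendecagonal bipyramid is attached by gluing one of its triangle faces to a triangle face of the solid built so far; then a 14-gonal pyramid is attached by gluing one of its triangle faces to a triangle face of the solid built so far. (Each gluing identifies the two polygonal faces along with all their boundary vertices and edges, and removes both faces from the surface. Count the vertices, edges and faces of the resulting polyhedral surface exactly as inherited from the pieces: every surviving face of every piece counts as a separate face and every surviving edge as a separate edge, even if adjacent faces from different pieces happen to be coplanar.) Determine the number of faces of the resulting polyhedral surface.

A dodecagonal antiprism: V=24, E=48, F=26.
Attach a hendecagonal bipyramid (V=13, E=33, F=22) along a 3-gon: merge 3 vertices and 3 edges, delete both glued faces → V=34, E=78, F=46.
Attach a 14-gonal pyramid (V=15, E=28, F=15) along a 3-gon: merge 3 vertices and 3 edges, delete both glued faces → V=46, E=103, F=59.
Check: V − E + F = 46 − 103 + 59 = 2.

59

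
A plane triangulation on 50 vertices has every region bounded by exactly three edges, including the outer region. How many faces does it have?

96

In a plane triangulation 3F = 2E and V − E + F = 2, so F = 2V − 4 = 2·50 − 4 = 96.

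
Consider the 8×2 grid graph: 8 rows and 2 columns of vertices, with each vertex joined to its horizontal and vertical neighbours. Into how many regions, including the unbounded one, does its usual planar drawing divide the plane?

The grid has V = 8·2 = 16 vertices and E = 8·1 + 2·7 = 22 edges.
F = 2 − V + E = 2 − 16 + 22 = 8.

8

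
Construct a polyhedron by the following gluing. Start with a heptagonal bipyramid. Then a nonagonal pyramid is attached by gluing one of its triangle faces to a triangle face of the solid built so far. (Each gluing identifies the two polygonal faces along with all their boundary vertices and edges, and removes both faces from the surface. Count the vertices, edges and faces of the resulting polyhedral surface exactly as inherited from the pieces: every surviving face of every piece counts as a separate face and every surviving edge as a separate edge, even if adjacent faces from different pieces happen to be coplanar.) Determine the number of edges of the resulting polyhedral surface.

A heptagonal bipyramid: V=9, E=21, F=14.
Attach a nonagonal pyramid (V=10, E=18, F=10) along a 3-gon: merge 3 vertices and 3 edges, delete both glued faces → V=16, E=36, F=22.
Check: V − E + F = 16 − 36 + 22 = 2.

36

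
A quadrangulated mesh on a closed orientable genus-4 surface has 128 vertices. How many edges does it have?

268

χ = 2 − 2·4 = -6, and every face is a square so 4F = 2E.
V − E + F = -6 with E = 4F/2 gives 128 − (4/2 − 1)·F = -6, so F = 134 and E = 268.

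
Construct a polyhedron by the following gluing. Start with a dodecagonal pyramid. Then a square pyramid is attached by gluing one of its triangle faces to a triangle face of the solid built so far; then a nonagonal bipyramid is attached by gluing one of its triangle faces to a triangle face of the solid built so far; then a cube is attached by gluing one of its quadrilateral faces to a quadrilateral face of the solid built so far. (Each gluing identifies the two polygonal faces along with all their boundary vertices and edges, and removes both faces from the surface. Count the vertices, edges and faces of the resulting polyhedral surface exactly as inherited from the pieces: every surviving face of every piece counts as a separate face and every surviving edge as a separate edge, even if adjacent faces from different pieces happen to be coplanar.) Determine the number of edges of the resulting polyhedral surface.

61

A dodecagonal pyramid: V=13, E=24, F=13.
Attach a square pyramid (V=5, E=8, F=5) along a 3-gon: merge 3 vertices and 3 edges, delete both glued faces → V=15, E=29, F=16.
Attach a nonagonal bipyramid (V=11, E=27, F=18) along a 3-gon: merge 3 vertices and 3 edges, delete both glued faces → V=23, E=53, F=32.
Attach a cube (V=8, E=12, F=6) along a 4-gon: merge 4 vertices and 4 edges, delete both glued faces → V=27, E=61, F=36.
Check: V − E + F = 27 − 61 + 36 = 2.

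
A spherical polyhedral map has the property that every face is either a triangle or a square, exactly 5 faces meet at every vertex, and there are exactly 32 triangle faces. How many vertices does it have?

Let x be the number of squares; then F = 32 + x.
Edge–face incidences: 2E = 3·32 + 4·x = 96 + 4x.
Every vertex has degree 5, so 5V = 2E.
Euler: V − E + F = 2 ⇒ (2E)/5 − E + (32 + x) = 2.
Multiply by 10: 2·(2E) − 5·(2E) + 10·(32 + x) = 20, i.e. 320 + 10x − 3·(96 + 4x) = 20.
Collecting terms: −2x + 32 = 20, so −2x = −12, so x = 6.
Then 2E = 96 + 4·6 = 120, so E = 60, V = 2E/5 = 24, F = 32 + 6 = 38.

24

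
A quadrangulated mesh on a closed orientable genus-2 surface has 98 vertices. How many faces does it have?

χ = 2 − 2·2 = -2, and every face is a square so 4F = 2E.
V − E + F = -2 with E = 4F/2 gives 98 − (4/2 − 1)·F = -2, so F = 100 and E = 200.

100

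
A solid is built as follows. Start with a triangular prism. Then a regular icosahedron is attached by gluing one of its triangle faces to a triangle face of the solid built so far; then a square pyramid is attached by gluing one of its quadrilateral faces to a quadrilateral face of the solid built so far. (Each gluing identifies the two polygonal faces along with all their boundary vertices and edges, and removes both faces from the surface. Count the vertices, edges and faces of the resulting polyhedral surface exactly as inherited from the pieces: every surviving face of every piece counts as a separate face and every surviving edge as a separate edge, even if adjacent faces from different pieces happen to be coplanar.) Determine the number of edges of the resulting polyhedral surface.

40

A triangular prism: V=6, E=9, F=5.
Attach a regular icosahedron (V=12, E=30, F=20) along a 3-gon: merge 3 vertices and 3 edges, delete both glued faces → V=15, E=36, F=23.
Attach a square pyramid (V=5, E=8, F=5) along a 4-gon: merge 4 vertices and 4 edges, delete both glued faces → V=16, E=40, F=26.
Check: V − E + F = 16 − 40 + 26 = 2.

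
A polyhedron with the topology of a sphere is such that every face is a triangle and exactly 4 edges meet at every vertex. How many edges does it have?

12

Each face has 3 edges and each edge borders two faces, so 2E = 3F.
Each vertex has degree 4, so 4V = 2E and hence V = 3F/4.
Euler: V − E + F = 2 ⇒ (3F/4) − (3F/2) + F = 2.
Multiply by 8: (6 − 12 + 8)F = 16, i.e. 2F = 16.
So F = 8, E = 3·8/2 = 12, V = 3·8/4 = 6.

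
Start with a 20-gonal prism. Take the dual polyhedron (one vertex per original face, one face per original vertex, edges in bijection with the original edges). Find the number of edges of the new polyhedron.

60

The base solid has V = 40, E = 60, F = 22.
The dual swaps V and F and preserves E: V′ = F = 22, E′ = E = 60, F′ = V = 40.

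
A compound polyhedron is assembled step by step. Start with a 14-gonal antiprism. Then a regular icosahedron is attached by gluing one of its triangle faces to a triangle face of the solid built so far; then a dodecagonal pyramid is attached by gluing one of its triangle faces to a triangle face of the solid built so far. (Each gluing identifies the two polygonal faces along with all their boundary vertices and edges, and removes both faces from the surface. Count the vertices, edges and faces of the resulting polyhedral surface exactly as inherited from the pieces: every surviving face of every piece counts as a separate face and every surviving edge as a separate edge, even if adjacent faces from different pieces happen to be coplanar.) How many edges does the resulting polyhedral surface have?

104

A 14-gonal antiprism: V=28, E=56, F=30.
Attach a regular icosahedron (V=12, E=30, F=20) along a 3-gon: merge 3 vertices and 3 edges, delete both glued faces → V=37, E=83, F=48.
Attach a dodecagonal pyramid (V=13, E=24, F=13) along a 3-gon: merge 3 vertices and 3 edges, delete both glued faces → V=47, E=104, F=59.
Check: V − E + F = 47 − 104 + 59 = 2.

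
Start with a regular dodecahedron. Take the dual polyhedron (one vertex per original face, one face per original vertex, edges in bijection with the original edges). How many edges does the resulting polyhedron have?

The base solid has V = 20, E = 30, F = 12.
The dual swaps V and F and preserves E: V′ = F = 12, E′ = E = 30, F′ = V = 20.

30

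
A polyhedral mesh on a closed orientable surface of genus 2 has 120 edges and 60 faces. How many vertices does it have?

For a closed orientable surface of genus 2, χ = 2 − 2·2 = -2.
V = -2 + E − F = -2 + 120 − 60 = 58.

58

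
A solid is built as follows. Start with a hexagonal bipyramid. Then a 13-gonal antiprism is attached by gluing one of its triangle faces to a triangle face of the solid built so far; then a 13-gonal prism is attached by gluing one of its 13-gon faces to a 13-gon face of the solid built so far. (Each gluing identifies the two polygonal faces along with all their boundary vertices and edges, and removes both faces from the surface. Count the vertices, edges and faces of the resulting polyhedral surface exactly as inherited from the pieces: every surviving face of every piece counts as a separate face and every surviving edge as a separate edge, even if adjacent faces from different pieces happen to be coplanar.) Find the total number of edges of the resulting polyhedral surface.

93

A hexagonal bipyramid: V=8, E=18, F=12.
Attach a 13-gonal antiprism (V=26, E=52, F=28) along a 3-gon: merge 3 vertices and 3 edges, delete both glued faces → V=31, E=67, F=38.
Attach a 13-gonal prism (V=26, E=39, F=15) along a 13-gon: merge 13 vertices and 13 edges, delete both glued faces → V=44, E=93, F=51.
Check: V − E + F = 44 − 93 + 51 = 2.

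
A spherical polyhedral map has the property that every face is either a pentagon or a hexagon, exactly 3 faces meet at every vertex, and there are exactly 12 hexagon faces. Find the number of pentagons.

12

Let x be the number of pentagons; then F = 12 + x.
Edge–face incidences: 2E = 6·12 + 5·x = 72 + 5x.
Every vertex has degree 3, so 3V = 2E.
Euler: V − E + F = 2 ⇒ (2E)/3 − E + (12 + x) = 2.
Multiply by 6: 2·(2E) − 3·(2E) + 6·(12 + x) = 12, i.e. 72 + 6x − (72 + 5x) = 12.
Collecting terms: x = 12.
Then 2E = 72 + 5·12 = 132, so E = 66, V = 2E/3 = 44, F = 12 + 12 = 24.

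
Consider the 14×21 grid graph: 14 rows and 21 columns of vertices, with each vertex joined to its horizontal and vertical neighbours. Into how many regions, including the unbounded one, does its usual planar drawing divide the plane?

The grid has V = 14·21 = 294 vertices and E = 14·20 + 21·13 = 553 edges.
F = 2 − V + E = 2 − 294 + 553 = 261.

261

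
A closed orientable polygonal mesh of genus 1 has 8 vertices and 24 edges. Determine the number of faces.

16

For a closed orientable surface of genus 1, χ = 2 − 2·1 = 0.
F = 0 − V + E = 0 − 8 + 24 = 16.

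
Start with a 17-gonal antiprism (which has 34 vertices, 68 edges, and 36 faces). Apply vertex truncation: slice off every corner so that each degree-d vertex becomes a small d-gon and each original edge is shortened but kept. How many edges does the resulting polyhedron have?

204

Truncation replaces each original edge-end by a new vertex, so V′ = 2E = 136.
Each original edge survives, and each old vertex of degree d contributes d new edges; summing degrees gives Σd = 2E, so E′ = E + 2E = 3E = 204.
Each original face survives and each original vertex becomes one new face: F′ = F + V = 70.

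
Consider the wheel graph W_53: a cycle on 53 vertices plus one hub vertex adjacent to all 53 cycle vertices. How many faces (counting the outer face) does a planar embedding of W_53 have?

W_53 has V = 53 + 1 = 54 vertices and E = 2·53 = 106 edges.
By Euler's formula F = 2 − V + E = 2 − 54 + 106 = 54.

54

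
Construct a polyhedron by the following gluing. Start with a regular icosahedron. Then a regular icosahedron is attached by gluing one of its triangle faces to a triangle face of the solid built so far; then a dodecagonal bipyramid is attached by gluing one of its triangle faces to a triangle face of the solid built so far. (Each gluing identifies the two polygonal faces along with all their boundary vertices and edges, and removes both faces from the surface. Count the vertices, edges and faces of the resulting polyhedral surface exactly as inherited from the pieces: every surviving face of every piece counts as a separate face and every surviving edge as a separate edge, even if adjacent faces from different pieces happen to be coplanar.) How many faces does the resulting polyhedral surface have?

60

A regular icosahedron: V=12, E=30, F=20.
Attach a regular icosahedron (V=12, E=30, F=20) along a 3-gon: merge 3 vertices and 3 edges, delete both glued faces → V=21, E=57, F=38.
Attach a dodecagonal bipyramid (V=14, E=36, F=24) along a 3-gon: merge 3 vertices and 3 edges, delete both glued faces → V=32, E=90, F=60.
Check: V − E + F = 32 − 90 + 60 = 2.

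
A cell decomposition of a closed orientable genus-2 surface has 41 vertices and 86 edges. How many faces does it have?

43

For a closed orientable surface of genus 2, χ = 2 − 2·2 = -2.
F = -2 − V + E = -2 − 41 + 86 = 43.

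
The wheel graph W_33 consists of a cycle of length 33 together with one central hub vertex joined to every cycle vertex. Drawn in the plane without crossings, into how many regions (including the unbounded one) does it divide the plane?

34

W_33 has V = 33 + 1 = 34 vertices and E = 2·33 = 66 edges.
By Euler's formula F = 2 − V + E = 2 − 34 + 66 = 34.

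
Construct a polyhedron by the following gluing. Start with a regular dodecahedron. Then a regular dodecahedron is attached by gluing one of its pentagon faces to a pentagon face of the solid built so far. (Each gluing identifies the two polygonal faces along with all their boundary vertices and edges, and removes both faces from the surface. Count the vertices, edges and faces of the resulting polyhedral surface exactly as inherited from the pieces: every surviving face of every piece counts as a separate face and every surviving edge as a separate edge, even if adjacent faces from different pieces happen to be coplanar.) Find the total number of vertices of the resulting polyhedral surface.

35

A regular dodecahedron: V=20, E=30, F=12.
Attach a regular dodecahedron (V=20, E=30, F=12) along a 5-gon: merge 5 vertices and 5 edges, delete both glued faces → V=35, E=55, F=22.
Check: V − E + F = 35 − 55 + 22 = 2.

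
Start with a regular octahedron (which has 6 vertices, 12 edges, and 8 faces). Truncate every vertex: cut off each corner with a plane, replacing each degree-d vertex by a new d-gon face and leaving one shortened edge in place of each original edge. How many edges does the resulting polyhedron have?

Truncation replaces each original edge-end by a new vertex, so V′ = 2E = 24.
Each original edge survives, and each old vertex of degree d contributes d new edges; summing degrees gives Σd = 2E, so E′ = E + 2E = 3E = 36.
Each original face survives and each original vertex becomes one new face: F′ = F + V = 14.

36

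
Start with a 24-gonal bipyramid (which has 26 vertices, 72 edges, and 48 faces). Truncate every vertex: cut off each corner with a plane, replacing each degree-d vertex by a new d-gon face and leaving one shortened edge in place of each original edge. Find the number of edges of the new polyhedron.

216

Truncation replaces each original edge-end by a new vertex, so V′ = 2E = 144.
Each original edge survives, and each old vertex of degree d contributes d new edges; summing degrees gives Σd = 2E, so E′ = E + 2E = 3E = 216.
Each original face survives and each original vertex becomes one new face: F′ = F + V = 74.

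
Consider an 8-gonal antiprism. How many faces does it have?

An antiprism on an n-gon has two n-gon caps and 2n triangles: V = 2·8 = 16, E = 4·8 = 32, F = 2·8 + 2 = 18.
Check: V − E + F = 16 − 32 + 18 = 2.

18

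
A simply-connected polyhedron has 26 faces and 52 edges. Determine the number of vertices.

28

Here V − E + F = 2.
V = 2 + E − F = 2 + 52 − 26 = 28.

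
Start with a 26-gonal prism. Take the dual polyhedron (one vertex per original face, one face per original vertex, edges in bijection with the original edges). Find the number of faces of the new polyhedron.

52

The base solid has V = 52, E = 78, F = 28.
The dual swaps V and F and preserves E: V′ = F = 28, E′ = E = 78, F′ = V = 52.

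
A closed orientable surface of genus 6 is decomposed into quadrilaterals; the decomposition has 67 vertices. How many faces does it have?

77

χ = 2 − 2·6 = -10, and every face is a square so 4F = 2E.
V − E + F = -10 with E = 4F/2 gives 67 − (4/2 − 1)·F = -10, so F = 77 and E = 154.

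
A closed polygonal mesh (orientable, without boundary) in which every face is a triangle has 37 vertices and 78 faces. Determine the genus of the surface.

2

Every face is a triangle, so 2E = 3·78 = 234, giving E = 117.
χ = V − E + F = 37 − 117 + 78 = -2.
For a closed orientable surface χ = 2 − 2g, so g = (2 − (-2))/2 = 2.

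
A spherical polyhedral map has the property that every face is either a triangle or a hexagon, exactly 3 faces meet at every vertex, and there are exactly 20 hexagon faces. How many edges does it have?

Let x be the number of triangles; then F = 20 + x.
Edge–face incidences: 2E = 6·20 + 3·x = 120 + 3x.
Every vertex has degree 3, so 3V = 2E.
Euler: V − E + F = 2 ⇒ (2E)/3 − E + (20 + x) = 2.
Multiply by 6: 2·(2E) − 3·(2E) + 6·(20 + x) = 12, i.e. 120 + 6x − (120 + 3x) = 12.
Collecting terms: 3x = 12, so x = 4.
Then 2E = 120 + 3·4 = 132, so E = 66, V = 2E/3 = 44, F = 20 + 4 = 24.

66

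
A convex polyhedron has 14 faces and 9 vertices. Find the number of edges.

Here V − E + F = 2.
E = V + F − (2) = 9 + 14 − (2) = 21.

21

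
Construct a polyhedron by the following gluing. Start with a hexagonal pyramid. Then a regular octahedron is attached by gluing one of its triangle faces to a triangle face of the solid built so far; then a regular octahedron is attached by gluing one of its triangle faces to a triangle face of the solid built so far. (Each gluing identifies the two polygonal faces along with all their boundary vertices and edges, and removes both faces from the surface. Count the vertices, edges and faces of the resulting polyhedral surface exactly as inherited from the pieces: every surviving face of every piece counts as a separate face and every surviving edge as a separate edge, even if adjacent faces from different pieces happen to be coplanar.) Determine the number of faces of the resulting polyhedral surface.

A hexagonal pyramid: V=7, E=12, F=7.
Attach a regular octahedron (V=6, E=12, F=8) along a 3-gon: merge 3 vertices and 3 edges, delete both glued faces → V=10, E=21, F=13.
Attach a regular octahedron (V=6, E=12, F=8) along a 3-gon: merge 3 vertices and 3 edges, delete both glued faces → V=13, E=30, F=19.
Check: V − E + F = 13 − 30 + 19 = 2.

19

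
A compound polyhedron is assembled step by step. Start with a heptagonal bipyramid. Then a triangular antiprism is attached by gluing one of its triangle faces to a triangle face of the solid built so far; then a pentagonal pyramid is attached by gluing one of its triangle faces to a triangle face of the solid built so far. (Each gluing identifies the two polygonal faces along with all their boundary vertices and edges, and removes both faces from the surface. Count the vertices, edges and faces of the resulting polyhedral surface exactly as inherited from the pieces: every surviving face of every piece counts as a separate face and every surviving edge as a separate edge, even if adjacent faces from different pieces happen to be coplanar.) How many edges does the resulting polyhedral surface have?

A heptagonal bipyramid: V=9, E=21, F=14.
Attach a triangular antiprism (V=6, E=12, F=8) along a 3-gon: merge 3 vertices and 3 edges, delete both glued faces → V=12, E=30, F=20.
Attach a pentagonal pyramid (V=6, E=10, F=6) along a 3-gon: merge 3 vertices and 3 edges, delete both glued faces → V=15, E=37, F=24.
Check: V − E + F = 15 − 37 + 24 = 2.

37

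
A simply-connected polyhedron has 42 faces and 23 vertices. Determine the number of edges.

Here V − E + F = 2.
E = V + F − (2) = 23 + 42 − (2) = 63.

63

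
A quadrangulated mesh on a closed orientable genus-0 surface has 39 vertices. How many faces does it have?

37

χ = 2 − 2·0 = 2, and every face is a square so 4F = 2E.
V − E + F = 2 with E = 4F/2 gives 39 − (4/2 − 1)·F = 2, so F = 37 and E = 74.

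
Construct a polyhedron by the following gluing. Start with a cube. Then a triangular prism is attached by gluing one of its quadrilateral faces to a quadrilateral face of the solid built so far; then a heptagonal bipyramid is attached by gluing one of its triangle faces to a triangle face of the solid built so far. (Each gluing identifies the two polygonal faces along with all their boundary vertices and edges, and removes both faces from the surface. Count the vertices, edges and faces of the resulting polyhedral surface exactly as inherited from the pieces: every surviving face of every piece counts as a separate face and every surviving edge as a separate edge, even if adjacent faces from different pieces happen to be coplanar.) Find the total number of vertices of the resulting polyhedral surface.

A cube: V=8, E=12, F=6.
Attach a triangular prism (V=6, E=9, F=5) along a 4-gon: merge 4 vertices and 4 edges, delete both glued faces → V=10, E=17, F=9.
Attach a heptagonal bipyramid (V=9, E=21, F=14) along a 3-gon: merge 3 vertices and 3 edges, delete both glued faces → V=16, E=35, F=21.
Check: V − E + F = 16 − 35 + 21 = 2.

16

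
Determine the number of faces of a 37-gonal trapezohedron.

The n-trapezohedron (dual of the n-antiprism) has V = 2·37 + 2 = 76, E = 4·37 = 148, F = 2·37 = 74.

74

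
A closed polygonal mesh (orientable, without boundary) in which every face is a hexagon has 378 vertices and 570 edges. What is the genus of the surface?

2

Every face is a hexagon and each edge borders two faces, so 6F = 2·570, giving F = 190.
χ = V − E + F = 378 − 570 + 190 = -2.
For a closed orientable surface χ = 2 − 2g, so g = (2 − (-2))/2 = 2.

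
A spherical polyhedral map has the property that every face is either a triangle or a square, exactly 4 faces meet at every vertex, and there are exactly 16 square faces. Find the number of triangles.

Let x be the number of triangles; then F = 16 + x.
Edge–face incidences: 2E = 4·16 + 3·x = 64 + 3x.
Every vertex has degree 4, so 4V = 2E.
Euler: V − E + F = 2 ⇒ (2E)/4 − E + (16 + x) = 2.
Multiply by 8: 2·(2E) − 4·(2E) + 8·(16 + x) = 16, i.e. 128 + 8x − 2·(64 + 3x) = 16.
Collecting terms: 2x = 16, so x = 8.
Then 2E = 64 + 3·8 = 88, so E = 44, V = 2E/4 = 22, F = 16 + 8 = 24.

8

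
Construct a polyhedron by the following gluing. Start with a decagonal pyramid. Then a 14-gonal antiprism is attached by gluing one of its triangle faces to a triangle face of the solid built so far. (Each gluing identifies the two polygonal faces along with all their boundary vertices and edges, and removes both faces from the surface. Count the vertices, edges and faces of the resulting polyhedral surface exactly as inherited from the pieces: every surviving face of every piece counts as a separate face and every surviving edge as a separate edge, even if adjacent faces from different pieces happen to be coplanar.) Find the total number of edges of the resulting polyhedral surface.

73

A decagonal pyramid: V=11, E=20, F=11.
Attach a 14-gonal antiprism (V=28, E=56, F=30) along a 3-gon: merge 3 vertices and 3 edges, delete both glued faces → V=36, E=73, F=39.
Check: V − E + F = 36 − 73 + 39 = 2.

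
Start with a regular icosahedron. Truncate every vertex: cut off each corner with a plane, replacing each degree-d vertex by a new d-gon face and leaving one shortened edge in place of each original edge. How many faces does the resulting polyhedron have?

32

The base solid has V = 12, E = 30, F = 20.
Truncation replaces each original edge-end by a new vertex, so V′ = 2E = 60.
Each original edge survives, and each old vertex of degree d contributes d new edges; summing degrees gives Σd = 2E, so E′ = E + 2E = 3E = 90.
Each original face survives and each original vertex becomes one new face: F′ = F + V = 32.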